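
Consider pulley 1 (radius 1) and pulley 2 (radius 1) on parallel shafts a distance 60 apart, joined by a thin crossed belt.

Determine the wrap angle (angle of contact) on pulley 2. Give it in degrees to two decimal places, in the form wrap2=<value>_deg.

wrap2=183.82_deg

crossed belt: β = asin((r1+r2)/C) = asin(2/60) = 1.9102°
wrap1 = wrap2 = π + 2β = 183.8204°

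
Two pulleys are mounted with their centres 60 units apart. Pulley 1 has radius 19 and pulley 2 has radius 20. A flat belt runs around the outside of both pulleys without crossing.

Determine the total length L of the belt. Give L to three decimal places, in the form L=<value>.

L=242.539

open belt: β = asin((r2−r1)/C) = asin(1/60) = 0.9550°
wrap1 = π − 2β = 178.0901°
wrap2 = π + 2β = 181.9099°
tangent length = C·cosβ = 59.9917
L = r1·wrap1 + r2·wrap2 + 2·C·cosβ = 19·3.1083 + 20·3.1749 + 2·59.9917 = 242.5388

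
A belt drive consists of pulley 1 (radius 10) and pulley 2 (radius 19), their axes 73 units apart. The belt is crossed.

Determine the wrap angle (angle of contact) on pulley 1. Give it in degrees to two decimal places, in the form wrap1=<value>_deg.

wrap1=226.81_deg

crossed belt: β = asin((r1+r2)/C) = asin(29/73) = 23.4070°
wrap1 = wrap2 = π + 2β = 226.8140°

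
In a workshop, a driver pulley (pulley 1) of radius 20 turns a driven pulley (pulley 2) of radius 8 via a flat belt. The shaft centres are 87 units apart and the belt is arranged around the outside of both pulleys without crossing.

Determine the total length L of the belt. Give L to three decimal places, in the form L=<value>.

L=263.622

open belt: β = asin((r2−r1)/C) = asin(-12/87) = -7.9281°
wrap1 = π − 2β = 195.8563°
wrap2 = π + 2β = 164.1437°
tangent length = C·cosβ = 86.1684
L = r1·wrap1 + r2·wrap2 + 2·C·cosβ = 20·3.4183 + 8·2.8648 + 2·86.1684 = 263.6224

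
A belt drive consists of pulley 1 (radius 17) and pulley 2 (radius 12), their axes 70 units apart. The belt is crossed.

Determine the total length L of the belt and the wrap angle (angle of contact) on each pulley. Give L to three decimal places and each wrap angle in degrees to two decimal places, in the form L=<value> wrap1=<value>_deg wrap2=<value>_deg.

L=243.302 wrap1=228.95_deg wrap2=228.95_deg

crossed belt: β = asin((r1+r2)/C) = asin(29/70) = 24.4743°
wrap1 = wrap2 = π + 2β = 228.9487°
tangent length = C·cosβ = 63.7103
L = (r1+r2)·wrap + 2·C·cosβ = 29·3.9959 + 2·63.7103 = 243.3019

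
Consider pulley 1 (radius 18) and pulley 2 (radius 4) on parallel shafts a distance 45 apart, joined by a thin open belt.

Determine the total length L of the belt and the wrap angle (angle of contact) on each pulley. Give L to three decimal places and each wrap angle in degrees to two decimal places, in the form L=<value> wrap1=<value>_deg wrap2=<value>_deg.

L=163.507 wrap1=216.25_deg wrap2=143.75_deg

open belt: β = asin((r2−r1)/C) = asin(-14/45) = -18.1262°
wrap1 = π − 2β = 216.2524°
wrap2 = π + 2β = 143.7476°
tangent length = C·cosβ = 42.7668
L = r1·wrap1 + r2·wrap2 + 2·C·cosβ = 18·3.7743 + 4·2.5089 + 2·42.7668 = 163.5068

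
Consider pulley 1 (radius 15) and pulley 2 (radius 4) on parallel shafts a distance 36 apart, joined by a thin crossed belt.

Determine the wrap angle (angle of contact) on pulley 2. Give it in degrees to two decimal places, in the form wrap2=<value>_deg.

wrap2=243.71_deg

crossed belt: β = asin((r1+r2)/C) = asin(19/36) = 31.8554°
wrap1 = wrap2 = π + 2β = 243.7109°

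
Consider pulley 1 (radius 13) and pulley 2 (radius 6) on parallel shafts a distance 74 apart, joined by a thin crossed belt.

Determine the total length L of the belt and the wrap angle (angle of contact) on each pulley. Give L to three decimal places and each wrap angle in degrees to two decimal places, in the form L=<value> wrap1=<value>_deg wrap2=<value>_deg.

L=212.596 wrap1=209.76_deg wrap2=209.76_deg

crossed belt: β = asin((r1+r2)/C) = asin(19/74) = 14.8777°
wrap1 = wrap2 = π + 2β = 209.7554°
tangent length = C·cosβ = 71.5192
L = (r1+r2)·wrap + 2·C·cosβ = 19·3.6609 + 2·71.5192 = 212.5960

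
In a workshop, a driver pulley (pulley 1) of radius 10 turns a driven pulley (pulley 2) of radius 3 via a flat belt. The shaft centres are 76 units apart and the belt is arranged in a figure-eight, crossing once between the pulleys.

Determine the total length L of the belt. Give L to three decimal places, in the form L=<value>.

L=195.070

crossed belt: β = asin((r1+r2)/C) = asin(13/76) = 9.8490°
wrap1 = wrap2 = π + 2β = 199.6981°
tangent length = C·cosβ = 74.8799
L = (r1+r2)·wrap + 2·C·cosβ = 13·3.4854 + 2·74.8799 = 195.0699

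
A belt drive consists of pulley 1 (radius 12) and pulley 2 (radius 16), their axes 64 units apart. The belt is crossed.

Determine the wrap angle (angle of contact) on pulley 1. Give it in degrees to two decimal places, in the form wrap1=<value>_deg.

crossed belt: β = asin((r1+r2)/C) = asin(28/64) = 25.9445°
wrap1 = wrap2 = π + 2β = 231.8890°

wrap1=231.89_deg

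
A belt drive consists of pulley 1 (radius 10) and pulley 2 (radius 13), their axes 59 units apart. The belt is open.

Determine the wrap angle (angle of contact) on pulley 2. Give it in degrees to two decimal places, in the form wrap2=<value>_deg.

open belt: β = asin((r2−r1)/C) = asin(3/59) = 2.9146°
wrap1 = π − 2β = 174.1708°
wrap2 = π + 2β = 185.8292°

wrap2=185.83_deg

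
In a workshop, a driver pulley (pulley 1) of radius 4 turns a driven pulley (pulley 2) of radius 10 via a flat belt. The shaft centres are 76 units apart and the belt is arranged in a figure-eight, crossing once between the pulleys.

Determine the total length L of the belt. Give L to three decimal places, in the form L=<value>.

L=198.569

crossed belt: β = asin((r1+r2)/C) = asin(14/76) = 10.6151°
wrap1 = wrap2 = π + 2β = 201.2302°
tangent length = C·cosβ = 74.6994
L = (r1+r2)·wrap + 2·C·cosβ = 14·3.5121 + 2·74.6994 = 198.5686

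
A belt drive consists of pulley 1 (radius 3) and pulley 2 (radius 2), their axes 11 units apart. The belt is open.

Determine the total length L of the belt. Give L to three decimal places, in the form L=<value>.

L=37.799

open belt: β = asin((r2−r1)/C) = asin(-1/11) = -5.2159°
wrap1 = π − 2β = 190.4318°
wrap2 = π + 2β = 169.5682°
tangent length = C·cosβ = 10.9545
L = r1·wrap1 + r2·wrap2 + 2·C·cosβ = 3·3.3237 + 2·2.9595 + 2·10.9545 = 37.7989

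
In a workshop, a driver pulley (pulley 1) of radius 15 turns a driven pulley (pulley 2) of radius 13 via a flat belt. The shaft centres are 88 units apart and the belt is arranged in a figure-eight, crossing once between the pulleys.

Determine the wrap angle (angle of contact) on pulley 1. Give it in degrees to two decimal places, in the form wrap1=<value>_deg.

wrap1=217.11_deg

crossed belt: β = asin((r1+r2)/C) = asin(28/88) = 18.5530°
wrap1 = wrap2 = π + 2β = 217.1060°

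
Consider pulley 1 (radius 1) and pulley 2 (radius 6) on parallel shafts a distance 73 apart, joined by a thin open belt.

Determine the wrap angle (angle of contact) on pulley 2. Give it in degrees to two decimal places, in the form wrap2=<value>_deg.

open belt: β = asin((r2−r1)/C) = asin(5/73) = 3.9274°
wrap1 = π − 2β = 172.1451°
wrap2 = π + 2β = 187.8549°

wrap2=187.85_deg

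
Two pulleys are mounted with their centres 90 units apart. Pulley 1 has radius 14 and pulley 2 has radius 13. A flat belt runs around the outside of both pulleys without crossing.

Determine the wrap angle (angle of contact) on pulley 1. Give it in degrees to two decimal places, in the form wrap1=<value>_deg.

open belt: β = asin((r2−r1)/C) = asin(-1/90) = -0.6366°
wrap1 = π − 2β = 181.2733°
wrap2 = π + 2β = 178.7267°

wrap1=181.27_deg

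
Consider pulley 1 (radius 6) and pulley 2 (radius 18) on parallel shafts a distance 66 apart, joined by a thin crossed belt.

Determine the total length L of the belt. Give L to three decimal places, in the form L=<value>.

L=216.226

crossed belt: β = asin((r1+r2)/C) = asin(24/66) = 21.3237°
wrap1 = wrap2 = π + 2β = 222.6474°
tangent length = C·cosβ = 61.4817
L = (r1+r2)·wrap + 2·C·cosβ = 24·3.8859 + 2·61.4817 = 216.2257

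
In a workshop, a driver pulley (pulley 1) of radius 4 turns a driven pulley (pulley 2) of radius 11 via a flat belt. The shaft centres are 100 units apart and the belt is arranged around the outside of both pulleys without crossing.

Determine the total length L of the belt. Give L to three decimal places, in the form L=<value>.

L=247.614

open belt: β = asin((r2−r1)/C) = asin(7/100) = 4.0140°
wrap1 = π − 2β = 171.9720°
wrap2 = π + 2β = 188.0280°
tangent length = C·cosβ = 99.7547
L = r1·wrap1 + r2·wrap2 + 2·C·cosβ = 4·3.0015 + 11·3.2817 + 2·99.7547 = 247.6141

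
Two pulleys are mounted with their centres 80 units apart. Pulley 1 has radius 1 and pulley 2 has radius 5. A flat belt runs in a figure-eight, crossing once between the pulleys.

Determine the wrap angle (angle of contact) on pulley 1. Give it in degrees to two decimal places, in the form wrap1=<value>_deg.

wrap1=188.60_deg

crossed belt: β = asin((r1+r2)/C) = asin(6/80) = 4.3012°
wrap1 = wrap2 = π + 2β = 188.6024°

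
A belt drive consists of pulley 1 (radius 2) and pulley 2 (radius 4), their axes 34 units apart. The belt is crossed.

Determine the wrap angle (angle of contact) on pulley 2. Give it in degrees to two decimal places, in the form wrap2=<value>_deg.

wrap2=200.33_deg

crossed belt: β = asin((r1+r2)/C) = asin(6/34) = 10.1642°
wrap1 = wrap2 = π + 2β = 200.3285°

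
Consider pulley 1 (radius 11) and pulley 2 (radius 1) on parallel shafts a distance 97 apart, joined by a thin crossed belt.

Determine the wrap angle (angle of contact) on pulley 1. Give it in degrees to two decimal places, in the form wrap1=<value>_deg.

crossed belt: β = asin((r1+r2)/C) = asin(12/97) = 7.1063°
wrap1 = wrap2 = π + 2β = 194.2127°

wrap1=194.21_deg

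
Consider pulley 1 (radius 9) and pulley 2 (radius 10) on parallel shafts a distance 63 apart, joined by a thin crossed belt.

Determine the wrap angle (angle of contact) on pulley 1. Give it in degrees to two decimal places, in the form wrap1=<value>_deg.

wrap1=215.11_deg

crossed belt: β = asin((r1+r2)/C) = asin(19/63) = 17.5530°
wrap1 = wrap2 = π + 2β = 215.1059°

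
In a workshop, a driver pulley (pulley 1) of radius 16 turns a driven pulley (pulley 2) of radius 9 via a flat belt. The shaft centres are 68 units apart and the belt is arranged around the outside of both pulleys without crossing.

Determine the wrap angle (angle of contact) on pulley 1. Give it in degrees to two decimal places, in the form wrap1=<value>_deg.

wrap1=191.82_deg

open belt: β = asin((r2−r1)/C) = asin(-7/68) = -5.9086°
wrap1 = π − 2β = 191.8171°
wrap2 = π + 2β = 168.1829°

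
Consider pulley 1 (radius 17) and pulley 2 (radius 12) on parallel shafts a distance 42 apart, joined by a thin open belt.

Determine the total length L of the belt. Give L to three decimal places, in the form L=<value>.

L=175.702

open belt: β = asin((r2−r1)/C) = asin(-5/42) = -6.8371°
wrap1 = π − 2β = 193.6743°
wrap2 = π + 2β = 166.3257°
tangent length = C·cosβ = 41.7013
L = r1·wrap1 + r2·wrap2 + 2·C·cosβ = 17·3.3803 + 12·2.9029 + 2·41.7013 = 175.7021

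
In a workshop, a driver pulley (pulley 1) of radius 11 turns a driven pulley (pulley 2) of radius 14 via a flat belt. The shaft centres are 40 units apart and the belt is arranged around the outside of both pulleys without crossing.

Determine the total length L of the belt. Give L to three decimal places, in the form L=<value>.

L=158.765

open belt: β = asin((r2−r1)/C) = asin(3/40) = 4.3012°
wrap1 = π − 2β = 171.3976°
wrap2 = π + 2β = 188.6024°
tangent length = C·cosβ = 39.8873
L = r1·wrap1 + r2·wrap2 + 2·C·cosβ = 11·2.9915 + 14·3.2917 + 2·39.8873 = 158.7649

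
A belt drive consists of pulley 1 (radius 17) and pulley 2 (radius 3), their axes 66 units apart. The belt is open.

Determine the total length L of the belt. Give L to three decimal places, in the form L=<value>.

open belt: β = asin((r2−r1)/C) = asin(-14/66) = -12.2467°
wrap1 = π − 2β = 204.4934°
wrap2 = π + 2β = 155.5066°
tangent length = C·cosβ = 64.4981
L = r1·wrap1 + r2·wrap2 + 2·C·cosβ = 17·3.5691 + 3·2.7141 + 2·64.4981 = 197.8128

L=197.813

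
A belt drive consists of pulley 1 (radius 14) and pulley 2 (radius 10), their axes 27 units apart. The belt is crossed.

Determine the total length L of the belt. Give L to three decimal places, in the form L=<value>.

L=152.693

crossed belt: β = asin((r1+r2)/C) = asin(24/27) = 62.7340°
wrap1 = wrap2 = π + 2β = 305.4679°
tangent length = C·cosβ = 12.3693
L = (r1+r2)·wrap + 2·C·cosβ = 24·5.3314 + 2·12.3693 = 152.6927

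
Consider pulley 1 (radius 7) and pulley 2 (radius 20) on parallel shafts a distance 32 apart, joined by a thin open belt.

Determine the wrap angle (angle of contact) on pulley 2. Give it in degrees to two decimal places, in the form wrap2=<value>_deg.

open belt: β = asin((r2−r1)/C) = asin(13/32) = 23.9695°
wrap1 = π − 2β = 132.0610°
wrap2 = π + 2β = 227.9390°

wrap2=227.94_deg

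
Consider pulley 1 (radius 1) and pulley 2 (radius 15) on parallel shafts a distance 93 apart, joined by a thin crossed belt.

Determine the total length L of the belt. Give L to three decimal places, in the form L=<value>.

crossed belt: β = asin((r1+r2)/C) = asin(16/93) = 9.9066°
wrap1 = wrap2 = π + 2β = 199.8133°
tangent length = C·cosβ = 91.6133
L = (r1+r2)·wrap + 2·C·cosβ = 16·3.4874 + 2·91.6133 = 239.0250

L=239.025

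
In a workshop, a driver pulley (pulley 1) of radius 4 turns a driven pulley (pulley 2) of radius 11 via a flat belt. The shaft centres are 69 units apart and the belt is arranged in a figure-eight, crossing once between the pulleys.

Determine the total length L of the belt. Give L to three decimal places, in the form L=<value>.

crossed belt: β = asin((r1+r2)/C) = asin(15/69) = 12.5559°
wrap1 = wrap2 = π + 2β = 205.1117°
tangent length = C·cosβ = 67.3498
L = (r1+r2)·wrap + 2·C·cosβ = 15·3.5799 + 2·67.3498 = 188.3978

L=188.398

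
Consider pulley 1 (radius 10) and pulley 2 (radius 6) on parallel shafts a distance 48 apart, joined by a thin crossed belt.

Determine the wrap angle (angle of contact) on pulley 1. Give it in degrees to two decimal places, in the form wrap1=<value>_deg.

wrap1=218.94_deg

crossed belt: β = asin((r1+r2)/C) = asin(16/48) = 19.4712°
wrap1 = wrap2 = π + 2β = 218.9424°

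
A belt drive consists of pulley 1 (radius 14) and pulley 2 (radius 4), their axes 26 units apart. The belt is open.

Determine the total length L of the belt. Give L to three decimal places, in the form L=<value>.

L=112.444

open belt: β = asin((r2−r1)/C) = asin(-10/26) = -22.6199°
wrap1 = π − 2β = 225.2397°
wrap2 = π + 2β = 134.7603°
tangent length = C·cosβ = 24.0000
L = r1·wrap1 + r2·wrap2 + 2·C·cosβ = 14·3.9312 + 4·2.3520 + 2·24.0000 = 112.4445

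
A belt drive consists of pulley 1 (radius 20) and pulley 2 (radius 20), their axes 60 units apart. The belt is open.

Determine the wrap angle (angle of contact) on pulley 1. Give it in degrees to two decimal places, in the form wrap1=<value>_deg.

open belt: β = asin((r2−r1)/C) = asin(0/60) = 0.0000°
wrap1 = π − 2β = 180.0000°
wrap2 = π + 2β = 180.0000°

wrap1=180.00_deg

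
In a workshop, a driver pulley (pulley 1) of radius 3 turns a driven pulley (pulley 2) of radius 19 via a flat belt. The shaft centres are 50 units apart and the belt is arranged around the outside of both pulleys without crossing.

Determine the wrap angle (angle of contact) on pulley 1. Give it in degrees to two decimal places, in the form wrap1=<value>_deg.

wrap1=142.67_deg

open belt: β = asin((r2−r1)/C) = asin(16/50) = 18.6629°
wrap1 = π − 2β = 142.6742°
wrap2 = π + 2β = 217.3258°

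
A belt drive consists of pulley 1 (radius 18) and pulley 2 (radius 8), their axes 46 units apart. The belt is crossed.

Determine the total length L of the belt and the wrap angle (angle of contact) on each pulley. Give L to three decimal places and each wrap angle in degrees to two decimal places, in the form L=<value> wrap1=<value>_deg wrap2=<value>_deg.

L=188.812 wrap1=248.83_deg wrap2=248.83_deg

crossed belt: β = asin((r1+r2)/C) = asin(26/46) = 34.4174°
wrap1 = wrap2 = π + 2β = 248.8348°
tangent length = C·cosβ = 37.9473
L = (r1+r2)·wrap + 2·C·cosβ = 26·4.3430 + 2·37.9473 = 188.8123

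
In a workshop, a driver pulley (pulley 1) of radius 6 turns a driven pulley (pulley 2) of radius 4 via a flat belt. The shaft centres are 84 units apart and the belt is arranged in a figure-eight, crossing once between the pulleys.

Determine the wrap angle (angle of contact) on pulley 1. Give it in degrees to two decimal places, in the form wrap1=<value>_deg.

wrap1=193.67_deg

crossed belt: β = asin((r1+r2)/C) = asin(10/84) = 6.8371°
wrap1 = wrap2 = π + 2β = 193.6743°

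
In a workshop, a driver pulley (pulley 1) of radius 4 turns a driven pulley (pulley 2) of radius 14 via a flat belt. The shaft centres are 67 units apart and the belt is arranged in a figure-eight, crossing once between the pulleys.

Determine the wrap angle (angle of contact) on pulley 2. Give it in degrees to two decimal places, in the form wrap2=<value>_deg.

crossed belt: β = asin((r1+r2)/C) = asin(18/67) = 15.5843°
wrap1 = wrap2 = π + 2β = 211.1687°

wrap2=211.17_deg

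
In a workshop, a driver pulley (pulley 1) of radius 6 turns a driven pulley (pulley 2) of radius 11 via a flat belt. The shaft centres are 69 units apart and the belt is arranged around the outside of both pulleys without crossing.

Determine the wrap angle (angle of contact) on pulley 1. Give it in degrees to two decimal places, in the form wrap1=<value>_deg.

open belt: β = asin((r2−r1)/C) = asin(5/69) = 4.1555°
wrap1 = π − 2β = 171.6890°
wrap2 = π + 2β = 188.3110°

wrap1=171.69_deg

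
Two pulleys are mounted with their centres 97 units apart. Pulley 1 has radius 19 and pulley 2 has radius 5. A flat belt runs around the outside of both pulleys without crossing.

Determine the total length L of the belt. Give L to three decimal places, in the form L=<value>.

open belt: β = asin((r2−r1)/C) = asin(-14/97) = -8.2985°
wrap1 = π − 2β = 196.5970°
wrap2 = π + 2β = 163.4030°
tangent length = C·cosβ = 95.9844
L = r1·wrap1 + r2·wrap2 + 2·C·cosβ = 19·3.4313 + 5·2.8519 + 2·95.9844 = 271.4224

L=271.422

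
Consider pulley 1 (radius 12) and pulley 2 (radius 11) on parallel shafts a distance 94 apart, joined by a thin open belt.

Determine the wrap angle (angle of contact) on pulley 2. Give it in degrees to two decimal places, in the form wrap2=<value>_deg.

wrap2=178.78_deg

open belt: β = asin((r2−r1)/C) = asin(-1/94) = -0.6095°
wrap1 = π − 2β = 181.2191°
wrap2 = π + 2β = 178.7809°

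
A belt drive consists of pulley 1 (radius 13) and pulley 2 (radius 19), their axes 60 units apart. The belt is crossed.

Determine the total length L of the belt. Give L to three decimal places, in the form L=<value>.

L=238.042

crossed belt: β = asin((r1+r2)/C) = asin(32/60) = 32.2310°
wrap1 = wrap2 = π + 2β = 244.4619°
tangent length = C·cosβ = 50.7543
L = (r1+r2)·wrap + 2·C·cosβ = 32·4.2667 + 2·50.7543 = 238.0419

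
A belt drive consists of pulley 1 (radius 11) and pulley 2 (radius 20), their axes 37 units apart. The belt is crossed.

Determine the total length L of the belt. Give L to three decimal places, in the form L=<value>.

L=199.373

crossed belt: β = asin((r1+r2)/C) = asin(31/37) = 56.9125°
wrap1 = wrap2 = π + 2β = 293.8250°
tangent length = C·cosβ = 20.1990
L = (r1+r2)·wrap + 2·C·cosβ = 31·5.1282 + 2·20.1990 = 199.3726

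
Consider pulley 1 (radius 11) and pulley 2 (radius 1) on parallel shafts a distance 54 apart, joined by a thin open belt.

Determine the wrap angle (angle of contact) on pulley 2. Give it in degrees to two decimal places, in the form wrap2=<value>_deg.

wrap2=158.66_deg

open belt: β = asin((r2−r1)/C) = asin(-10/54) = -10.6719°
wrap1 = π − 2β = 201.3439°
wrap2 = π + 2β = 158.6561°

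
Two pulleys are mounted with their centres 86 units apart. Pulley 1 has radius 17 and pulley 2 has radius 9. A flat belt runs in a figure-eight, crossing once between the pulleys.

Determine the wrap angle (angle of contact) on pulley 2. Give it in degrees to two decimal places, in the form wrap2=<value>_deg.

crossed belt: β = asin((r1+r2)/C) = asin(26/86) = 17.5973°
wrap1 = wrap2 = π + 2β = 215.1947°

wrap2=215.19_deg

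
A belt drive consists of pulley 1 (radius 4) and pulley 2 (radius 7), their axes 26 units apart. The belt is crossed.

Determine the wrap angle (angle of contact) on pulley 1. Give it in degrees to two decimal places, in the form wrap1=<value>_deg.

crossed belt: β = asin((r1+r2)/C) = asin(11/26) = 25.0290°
wrap1 = wrap2 = π + 2β = 230.0580°

wrap1=230.06_deg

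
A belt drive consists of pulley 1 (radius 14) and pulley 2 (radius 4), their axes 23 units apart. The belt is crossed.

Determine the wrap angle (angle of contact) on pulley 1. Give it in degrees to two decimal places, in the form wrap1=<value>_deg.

wrap1=283.00_deg

crossed belt: β = asin((r1+r2)/C) = asin(18/23) = 51.5000°
wrap1 = wrap2 = π + 2β = 283.0001°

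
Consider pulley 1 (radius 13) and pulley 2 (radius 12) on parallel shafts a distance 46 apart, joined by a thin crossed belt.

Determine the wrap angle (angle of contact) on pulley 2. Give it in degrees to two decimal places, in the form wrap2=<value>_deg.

wrap2=245.84_deg

crossed belt: β = asin((r1+r2)/C) = asin(25/46) = 32.9207°
wrap1 = wrap2 = π + 2β = 245.8415°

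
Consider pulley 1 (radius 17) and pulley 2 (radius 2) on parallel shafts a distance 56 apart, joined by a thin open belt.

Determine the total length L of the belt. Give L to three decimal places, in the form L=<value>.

open belt: β = asin((r2−r1)/C) = asin(-15/56) = -15.5368°
wrap1 = π − 2β = 211.0736°
wrap2 = π + 2β = 148.9264°
tangent length = C·cosβ = 53.9537
L = r1·wrap1 + r2·wrap2 + 2·C·cosβ = 17·3.6839 + 2·2.5993 + 2·53.9537 = 175.7327

L=175.733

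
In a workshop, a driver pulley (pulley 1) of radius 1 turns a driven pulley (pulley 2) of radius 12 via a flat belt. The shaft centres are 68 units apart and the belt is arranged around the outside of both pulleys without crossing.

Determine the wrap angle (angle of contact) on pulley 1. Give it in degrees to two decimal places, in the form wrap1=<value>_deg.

wrap1=161.38_deg

open belt: β = asin((r2−r1)/C) = asin(11/68) = 9.3093°
wrap1 = π − 2β = 161.3813°
wrap2 = π + 2β = 198.6187°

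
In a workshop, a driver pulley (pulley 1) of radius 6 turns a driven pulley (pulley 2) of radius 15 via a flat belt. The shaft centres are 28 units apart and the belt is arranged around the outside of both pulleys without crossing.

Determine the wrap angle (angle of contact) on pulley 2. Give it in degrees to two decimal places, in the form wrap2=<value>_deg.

wrap2=217.50_deg

open belt: β = asin((r2−r1)/C) = asin(9/28) = 18.7493°
wrap1 = π − 2β = 142.5013°
wrap2 = π + 2β = 217.4987°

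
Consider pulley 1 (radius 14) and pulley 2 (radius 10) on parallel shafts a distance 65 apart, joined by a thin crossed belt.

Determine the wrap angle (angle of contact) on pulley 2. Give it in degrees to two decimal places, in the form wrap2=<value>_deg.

crossed belt: β = asin((r1+r2)/C) = asin(24/65) = 21.6682°
wrap1 = wrap2 = π + 2β = 223.3364°

wrap2=223.34_deg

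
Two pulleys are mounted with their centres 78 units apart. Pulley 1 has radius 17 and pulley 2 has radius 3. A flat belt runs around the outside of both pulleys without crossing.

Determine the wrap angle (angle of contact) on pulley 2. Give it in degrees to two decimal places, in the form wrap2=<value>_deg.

open belt: β = asin((r2−r1)/C) = asin(-14/78) = -10.3399°
wrap1 = π − 2β = 200.6798°
wrap2 = π + 2β = 159.3202°

wrap2=159.32_deg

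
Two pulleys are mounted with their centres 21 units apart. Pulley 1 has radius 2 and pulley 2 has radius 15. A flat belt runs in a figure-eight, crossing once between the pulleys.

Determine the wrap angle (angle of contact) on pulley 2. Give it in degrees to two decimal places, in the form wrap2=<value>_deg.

crossed belt: β = asin((r1+r2)/C) = asin(17/21) = 54.0494°
wrap1 = wrap2 = π + 2β = 288.0989°

wrap2=288.10_deg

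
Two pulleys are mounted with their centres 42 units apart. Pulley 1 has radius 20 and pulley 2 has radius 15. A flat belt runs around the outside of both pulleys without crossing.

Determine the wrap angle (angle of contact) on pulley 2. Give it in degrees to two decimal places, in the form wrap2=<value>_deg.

wrap2=166.33_deg

open belt: β = asin((r2−r1)/C) = asin(-5/42) = -6.8371°
wrap1 = π − 2β = 193.6743°
wrap2 = π + 2β = 166.3257°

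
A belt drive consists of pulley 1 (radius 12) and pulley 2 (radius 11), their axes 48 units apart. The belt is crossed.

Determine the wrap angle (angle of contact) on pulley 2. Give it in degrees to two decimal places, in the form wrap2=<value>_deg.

crossed belt: β = asin((r1+r2)/C) = asin(23/48) = 28.6310°
wrap1 = wrap2 = π + 2β = 237.2620°

wrap2=237.26_deg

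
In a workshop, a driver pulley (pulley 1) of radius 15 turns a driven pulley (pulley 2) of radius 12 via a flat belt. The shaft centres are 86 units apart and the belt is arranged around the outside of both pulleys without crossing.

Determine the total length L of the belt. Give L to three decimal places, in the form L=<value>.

open belt: β = asin((r2−r1)/C) = asin(-3/86) = -1.9991°
wrap1 = π − 2β = 183.9982°
wrap2 = π + 2β = 176.0018°
tangent length = C·cosβ = 85.9477
L = r1·wrap1 + r2·wrap2 + 2·C·cosβ = 15·3.2114 + 12·3.0718 + 2·85.9477 = 256.9277

L=256.928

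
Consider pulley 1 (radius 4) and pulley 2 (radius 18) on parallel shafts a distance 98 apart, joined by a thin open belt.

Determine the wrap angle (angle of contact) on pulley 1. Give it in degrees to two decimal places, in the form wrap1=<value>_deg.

wrap1=163.57_deg

open belt: β = asin((r2−r1)/C) = asin(14/98) = 8.2132°
wrap1 = π − 2β = 163.5736°
wrap2 = π + 2β = 196.4264°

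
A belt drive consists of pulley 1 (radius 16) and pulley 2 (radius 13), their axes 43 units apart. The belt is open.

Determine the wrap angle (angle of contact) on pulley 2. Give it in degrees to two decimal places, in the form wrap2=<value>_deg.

wrap2=172.00_deg

open belt: β = asin((r2−r1)/C) = asin(-3/43) = -4.0006°
wrap1 = π − 2β = 188.0013°
wrap2 = π + 2β = 171.9987°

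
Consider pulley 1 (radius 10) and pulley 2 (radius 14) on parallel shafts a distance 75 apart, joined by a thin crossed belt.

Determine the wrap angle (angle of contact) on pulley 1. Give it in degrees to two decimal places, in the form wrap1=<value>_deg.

wrap1=217.33_deg

crossed belt: β = asin((r1+r2)/C) = asin(24/75) = 18.6629°
wrap1 = wrap2 = π + 2β = 217.3258°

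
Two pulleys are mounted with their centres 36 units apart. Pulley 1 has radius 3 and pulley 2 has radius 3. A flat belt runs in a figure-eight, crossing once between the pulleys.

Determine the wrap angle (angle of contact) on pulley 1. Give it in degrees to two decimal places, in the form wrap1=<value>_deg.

crossed belt: β = asin((r1+r2)/C) = asin(6/36) = 9.5941°
wrap1 = wrap2 = π + 2β = 199.1881°

wrap1=199.19_deg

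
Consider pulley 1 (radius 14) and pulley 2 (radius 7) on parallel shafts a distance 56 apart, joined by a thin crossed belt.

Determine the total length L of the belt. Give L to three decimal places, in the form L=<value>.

crossed belt: β = asin((r1+r2)/C) = asin(21/56) = 22.0243°
wrap1 = wrap2 = π + 2β = 224.0486°
tangent length = C·cosβ = 51.9134
L = (r1+r2)·wrap + 2·C·cosβ = 21·3.9104 + 2·51.9134 = 185.9449

L=185.945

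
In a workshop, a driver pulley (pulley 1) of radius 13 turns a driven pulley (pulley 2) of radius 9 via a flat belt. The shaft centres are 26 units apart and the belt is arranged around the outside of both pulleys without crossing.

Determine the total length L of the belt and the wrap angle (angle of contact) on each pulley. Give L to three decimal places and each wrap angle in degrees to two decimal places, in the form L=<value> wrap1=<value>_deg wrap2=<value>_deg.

L=121.732 wrap1=197.70_deg wrap2=162.30_deg

open belt: β = asin((r2−r1)/C) = asin(-4/26) = -8.8499°
wrap1 = π − 2β = 197.6998°
wrap2 = π + 2β = 162.3002°
tangent length = C·cosβ = 25.6905
L = r1·wrap1 + r2·wrap2 + 2·C·cosβ = 13·3.4505 + 9·2.8327 + 2·25.6905 = 121.7316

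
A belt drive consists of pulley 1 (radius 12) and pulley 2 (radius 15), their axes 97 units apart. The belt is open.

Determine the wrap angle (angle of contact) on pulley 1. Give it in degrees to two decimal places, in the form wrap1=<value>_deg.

wrap1=176.46_deg

open belt: β = asin((r2−r1)/C) = asin(3/97) = 1.7723°
wrap1 = π − 2β = 176.4554°
wrap2 = π + 2β = 183.5446°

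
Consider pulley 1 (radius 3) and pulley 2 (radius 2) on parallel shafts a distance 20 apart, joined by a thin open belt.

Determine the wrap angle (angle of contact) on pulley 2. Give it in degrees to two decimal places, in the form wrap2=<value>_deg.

wrap2=174.27_deg

open belt: β = asin((r2−r1)/C) = asin(-1/20) = -2.8660°
wrap1 = π − 2β = 185.7320°
wrap2 = π + 2β = 174.2680°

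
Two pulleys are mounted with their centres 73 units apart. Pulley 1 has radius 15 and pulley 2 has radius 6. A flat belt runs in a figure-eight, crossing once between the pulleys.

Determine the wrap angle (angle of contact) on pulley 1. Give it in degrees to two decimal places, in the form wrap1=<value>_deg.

crossed belt: β = asin((r1+r2)/C) = asin(21/73) = 16.7186°
wrap1 = wrap2 = π + 2β = 213.4372°

wrap1=213.44_deg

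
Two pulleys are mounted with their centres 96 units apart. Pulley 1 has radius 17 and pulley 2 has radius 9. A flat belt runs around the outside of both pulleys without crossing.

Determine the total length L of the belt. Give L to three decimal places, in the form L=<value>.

open belt: β = asin((r2−r1)/C) = asin(-8/96) = -4.7802°
wrap1 = π − 2β = 189.5604°
wrap2 = π + 2β = 170.4396°
tangent length = C·cosβ = 95.6661
L = r1·wrap1 + r2·wrap2 + 2·C·cosβ = 17·3.3085 + 9·2.9747 + 2·95.6661 = 274.3485

L=274.348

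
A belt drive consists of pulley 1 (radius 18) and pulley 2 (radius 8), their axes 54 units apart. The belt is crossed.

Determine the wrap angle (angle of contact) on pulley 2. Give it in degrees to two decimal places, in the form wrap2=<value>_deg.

wrap2=237.56_deg

crossed belt: β = asin((r1+r2)/C) = asin(26/54) = 28.7822°
wrap1 = wrap2 = π + 2β = 237.5644°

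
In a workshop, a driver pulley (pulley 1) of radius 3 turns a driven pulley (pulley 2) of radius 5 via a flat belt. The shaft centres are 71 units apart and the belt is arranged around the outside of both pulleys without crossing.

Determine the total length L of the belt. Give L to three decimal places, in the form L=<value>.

L=167.189

open belt: β = asin((r2−r1)/C) = asin(2/71) = 1.6142°
wrap1 = π − 2β = 176.7716°
wrap2 = π + 2β = 183.2284°
tangent length = C·cosβ = 70.9718
L = r1·wrap1 + r2·wrap2 + 2·C·cosβ = 3·3.0852 + 5·3.1979 + 2·70.9718 = 167.1891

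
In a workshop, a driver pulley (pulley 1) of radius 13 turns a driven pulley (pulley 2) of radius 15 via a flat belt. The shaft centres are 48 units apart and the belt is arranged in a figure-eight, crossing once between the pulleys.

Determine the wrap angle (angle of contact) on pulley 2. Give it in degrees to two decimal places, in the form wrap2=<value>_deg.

wrap2=251.37_deg

crossed belt: β = asin((r1+r2)/C) = asin(28/48) = 35.6853°
wrap1 = wrap2 = π + 2β = 251.3707°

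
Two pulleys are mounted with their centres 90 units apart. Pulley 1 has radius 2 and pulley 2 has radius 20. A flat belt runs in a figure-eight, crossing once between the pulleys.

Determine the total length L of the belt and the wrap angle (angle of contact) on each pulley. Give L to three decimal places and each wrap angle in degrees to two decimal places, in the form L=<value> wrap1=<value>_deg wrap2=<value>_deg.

L=254.520 wrap1=208.30_deg wrap2=208.30_deg

crossed belt: β = asin((r1+r2)/C) = asin(22/90) = 14.1490°
wrap1 = wrap2 = π + 2β = 208.2980°
tangent length = C·cosβ = 87.2697
L = (r1+r2)·wrap + 2·C·cosβ = 22·3.6355 + 2·87.2697 = 254.5201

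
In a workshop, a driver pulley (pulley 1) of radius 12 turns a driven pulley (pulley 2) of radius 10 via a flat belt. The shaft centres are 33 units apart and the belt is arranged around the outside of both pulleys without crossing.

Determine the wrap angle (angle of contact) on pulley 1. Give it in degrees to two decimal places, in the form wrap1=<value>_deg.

wrap1=186.95_deg

open belt: β = asin((r2−r1)/C) = asin(-2/33) = -3.4746°
wrap1 = π − 2β = 186.9492°
wrap2 = π + 2β = 173.0508°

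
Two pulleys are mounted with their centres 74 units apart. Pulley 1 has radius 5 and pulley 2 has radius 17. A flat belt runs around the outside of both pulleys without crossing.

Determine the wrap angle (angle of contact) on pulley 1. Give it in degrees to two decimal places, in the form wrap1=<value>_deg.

open belt: β = asin((r2−r1)/C) = asin(12/74) = 9.3324°
wrap1 = π − 2β = 161.3352°
wrap2 = π + 2β = 198.6648°

wrap1=161.34_deg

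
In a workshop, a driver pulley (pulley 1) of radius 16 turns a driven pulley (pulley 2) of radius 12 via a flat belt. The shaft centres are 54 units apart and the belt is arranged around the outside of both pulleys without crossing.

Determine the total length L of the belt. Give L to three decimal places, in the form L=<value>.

L=196.261

open belt: β = asin((r2−r1)/C) = asin(-4/54) = -4.2480°
wrap1 = π − 2β = 188.4960°
wrap2 = π + 2β = 171.5040°
tangent length = C·cosβ = 53.8516
L = r1·wrap1 + r2·wrap2 + 2·C·cosβ = 16·3.2899 + 12·2.9933 + 2·53.8516 = 196.2610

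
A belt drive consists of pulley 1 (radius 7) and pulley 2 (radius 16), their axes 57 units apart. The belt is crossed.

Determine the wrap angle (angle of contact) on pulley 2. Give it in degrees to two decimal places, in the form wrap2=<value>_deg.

crossed belt: β = asin((r1+r2)/C) = asin(23/57) = 23.7977°
wrap1 = wrap2 = π + 2β = 227.5954°

wrap2=227.60_deg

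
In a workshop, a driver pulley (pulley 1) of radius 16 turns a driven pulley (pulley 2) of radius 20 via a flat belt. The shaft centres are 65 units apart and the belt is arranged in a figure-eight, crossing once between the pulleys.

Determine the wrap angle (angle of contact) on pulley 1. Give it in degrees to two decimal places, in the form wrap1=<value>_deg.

crossed belt: β = asin((r1+r2)/C) = asin(36/65) = 33.6313°
wrap1 = wrap2 = π + 2β = 247.2626°

wrap1=247.26_deg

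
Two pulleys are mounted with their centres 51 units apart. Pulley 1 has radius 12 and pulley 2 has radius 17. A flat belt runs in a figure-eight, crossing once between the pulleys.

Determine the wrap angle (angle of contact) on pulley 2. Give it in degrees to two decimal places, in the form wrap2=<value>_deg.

crossed belt: β = asin((r1+r2)/C) = asin(29/51) = 34.6546°
wrap1 = wrap2 = π + 2β = 249.3091°

wrap2=249.31_deg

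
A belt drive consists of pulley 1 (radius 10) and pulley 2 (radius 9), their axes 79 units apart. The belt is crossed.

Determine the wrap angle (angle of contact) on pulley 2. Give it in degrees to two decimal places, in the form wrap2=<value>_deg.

crossed belt: β = asin((r1+r2)/C) = asin(19/79) = 13.9164°
wrap1 = wrap2 = π + 2β = 207.8329°

wrap2=207.83_deg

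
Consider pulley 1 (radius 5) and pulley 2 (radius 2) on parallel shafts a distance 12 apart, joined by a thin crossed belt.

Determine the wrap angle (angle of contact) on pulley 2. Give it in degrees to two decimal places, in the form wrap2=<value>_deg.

crossed belt: β = asin((r1+r2)/C) = asin(7/12) = 35.6853°
wrap1 = wrap2 = π + 2β = 251.3707°

wrap2=251.37_deg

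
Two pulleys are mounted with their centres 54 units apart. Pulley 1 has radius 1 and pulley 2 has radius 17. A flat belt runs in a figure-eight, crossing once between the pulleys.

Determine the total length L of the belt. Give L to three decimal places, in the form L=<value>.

L=170.606

crossed belt: β = asin((r1+r2)/C) = asin(18/54) = 19.4712°
wrap1 = wrap2 = π + 2β = 218.9424°
tangent length = C·cosβ = 50.9117
L = (r1+r2)·wrap + 2·C·cosβ = 18·3.8213 + 2·50.9117 = 170.6062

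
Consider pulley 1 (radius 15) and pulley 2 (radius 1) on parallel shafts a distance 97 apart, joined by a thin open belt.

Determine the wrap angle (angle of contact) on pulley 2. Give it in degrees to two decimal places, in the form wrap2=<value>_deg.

open belt: β = asin((r2−r1)/C) = asin(-14/97) = -8.2985°
wrap1 = π − 2β = 196.5970°
wrap2 = π + 2β = 163.4030°

wrap2=163.40_deg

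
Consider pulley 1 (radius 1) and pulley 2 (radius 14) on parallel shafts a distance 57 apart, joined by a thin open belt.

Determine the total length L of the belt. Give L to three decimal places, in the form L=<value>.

open belt: β = asin((r2−r1)/C) = asin(13/57) = 13.1835°
wrap1 = π − 2β = 153.6330°
wrap2 = π + 2β = 206.3670°
tangent length = C·cosβ = 55.4977
L = r1·wrap1 + r2·wrap2 + 2·C·cosβ = 1·2.6814 + 14·3.6018 + 2·55.4977 = 164.1019

L=164.102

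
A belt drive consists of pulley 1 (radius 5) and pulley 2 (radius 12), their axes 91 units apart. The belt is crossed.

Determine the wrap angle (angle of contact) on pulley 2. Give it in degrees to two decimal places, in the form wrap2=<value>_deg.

wrap2=201.53_deg

crossed belt: β = asin((r1+r2)/C) = asin(17/91) = 10.7669°
wrap1 = wrap2 = π + 2β = 201.5337°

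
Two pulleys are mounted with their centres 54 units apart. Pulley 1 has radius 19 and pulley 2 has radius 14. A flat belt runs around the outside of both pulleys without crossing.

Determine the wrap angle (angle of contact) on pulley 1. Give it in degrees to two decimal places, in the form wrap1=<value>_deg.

wrap1=190.63_deg

open belt: β = asin((r2−r1)/C) = asin(-5/54) = -5.3128°
wrap1 = π − 2β = 190.6255°
wrap2 = π + 2β = 169.3745°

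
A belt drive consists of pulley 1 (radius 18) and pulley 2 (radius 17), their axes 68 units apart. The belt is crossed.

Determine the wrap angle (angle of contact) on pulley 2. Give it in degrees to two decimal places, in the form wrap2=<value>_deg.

wrap2=241.96_deg

crossed belt: β = asin((r1+r2)/C) = asin(35/68) = 30.9778°
wrap1 = wrap2 = π + 2β = 241.9556°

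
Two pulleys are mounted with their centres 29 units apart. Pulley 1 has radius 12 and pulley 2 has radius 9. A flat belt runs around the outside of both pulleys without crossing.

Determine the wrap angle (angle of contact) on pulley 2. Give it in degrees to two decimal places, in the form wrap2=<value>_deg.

wrap2=168.12_deg

open belt: β = asin((r2−r1)/C) = asin(-3/29) = -5.9378°
wrap1 = π − 2β = 191.8755°
wrap2 = π + 2β = 168.1245°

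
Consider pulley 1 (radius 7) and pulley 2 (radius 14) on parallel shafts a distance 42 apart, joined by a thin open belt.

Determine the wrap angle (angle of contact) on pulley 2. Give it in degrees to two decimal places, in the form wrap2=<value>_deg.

open belt: β = asin((r2−r1)/C) = asin(7/42) = 9.5941°
wrap1 = π − 2β = 160.8119°
wrap2 = π + 2β = 199.1881°

wrap2=199.19_deg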